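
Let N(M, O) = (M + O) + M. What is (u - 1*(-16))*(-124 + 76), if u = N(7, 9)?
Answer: -1872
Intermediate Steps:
N(M, O) = O + 2*M
u = 23 (u = 9 + 2*7 = 9 + 14 = 23)
(u - 1*(-16))*(-124 + 76) = (23 - 1*(-16))*(-124 + 76) = (23 + 16)*(-48) = 39*(-48) = -1872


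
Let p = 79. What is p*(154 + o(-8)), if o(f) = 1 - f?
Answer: 12877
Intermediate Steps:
p*(154 + o(-8)) = 79*(154 + (1 - 1*(-8))) = 79*(154 + (1 + 8)) = 79*(154 + 9) = 79*163 = 12877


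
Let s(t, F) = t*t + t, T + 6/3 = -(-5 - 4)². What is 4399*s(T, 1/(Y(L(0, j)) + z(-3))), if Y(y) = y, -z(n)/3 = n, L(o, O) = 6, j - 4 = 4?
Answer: 29939594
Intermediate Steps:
j = 8 (j = 4 + 4 = 8)
z(n) = -3*n
T = -83 (T = -2 - (-5 - 4)² = -2 - 1*(-9)² = -2 - 1*81 = -2 - 81 = -83)
s(t, F) = t + t² (s(t, F) = t² + t = t + t²)
4399*s(T, 1/(Y(L(0, j)) + z(-3))) = 4399*(-83*(1 - 83)) = 4399*(-83*(-82)) = 4399*6806 = 29939594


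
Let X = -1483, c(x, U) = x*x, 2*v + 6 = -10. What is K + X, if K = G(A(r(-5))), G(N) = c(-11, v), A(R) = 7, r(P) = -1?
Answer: -1362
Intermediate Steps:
v = -8 (v = -3 + (½)*(-10) = -3 - 5 = -8)
c(x, U) = x²
G(N) = 121 (G(N) = (-11)² = 121)
K = 121
K + X = 121 - 1483 = -1362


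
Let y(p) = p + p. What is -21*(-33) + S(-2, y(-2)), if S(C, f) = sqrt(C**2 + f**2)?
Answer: 693 + 2*sqrt(5) ≈ 697.47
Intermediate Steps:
y(p) = 2*p
-21*(-33) + S(-2, y(-2)) = -21*(-33) + sqrt((-2)**2 + (2*(-2))**2) = 693 + sqrt(4 + (-4)**2) = 693 + sqrt(4 + 16) = 693 + sqrt(20) = 693 + 2*sqrt(5)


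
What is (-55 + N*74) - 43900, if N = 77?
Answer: -38257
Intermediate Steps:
(-55 + N*74) - 43900 = (-55 + 77*74) - 43900 = (-55 + 5698) - 43900 = 5643 - 43900 = -38257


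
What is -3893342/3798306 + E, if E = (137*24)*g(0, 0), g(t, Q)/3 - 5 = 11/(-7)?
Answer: 449584257911/13294071 ≈ 33818.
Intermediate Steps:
g(t, Q) = 72/7 (g(t, Q) = 15 + 3*(11/(-7)) = 15 + 3*(11*(-⅐)) = 15 + 3*(-11/7) = 15 - 33/7 = 72/7)
E = 236736/7 (E = (137*24)*(72/7) = 3288*(72/7) = 236736/7 ≈ 33819.)
-3893342/3798306 + E = -3893342/3798306 + 236736/7 = -3893342*1/3798306 + 236736/7 = -1946671/1899153 + 236736/7 = 449584257911/13294071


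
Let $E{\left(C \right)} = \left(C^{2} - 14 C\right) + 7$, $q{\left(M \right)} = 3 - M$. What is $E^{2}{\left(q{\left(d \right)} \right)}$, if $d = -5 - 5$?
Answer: $36$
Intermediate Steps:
$d = -10$ ($d = -5 - 5 = -10$)
$E{\left(C \right)} = 7 + C^{2} - 14 C$
$E^{2}{\left(q{\left(d \right)} \right)} = \left(7 + \left(3 - -10\right)^{2} - 14 \left(3 - -10\right)\right)^{2} = \left(7 + \left(3 + 10\right)^{2} - 14 \left(3 + 10\right)\right)^{2} = \left(7 + 13^{2} - 182\right)^{2} = \left(7 + 169 - 182\right)^{2} = \left(-6\right)^{2} = 36$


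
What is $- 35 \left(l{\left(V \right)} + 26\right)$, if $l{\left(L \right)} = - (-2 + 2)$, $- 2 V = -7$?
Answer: $-910$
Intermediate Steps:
$V = \frac{7}{2}$ ($V = \left(- \frac{1}{2}\right) \left(-7\right) = \frac{7}{2} \approx 3.5$)
$l{\left(L \right)} = 0$ ($l{\left(L \right)} = \left(-1\right) 0 = 0$)
$- 35 \left(l{\left(V \right)} + 26\right) = - 35 \left(0 + 26\right) = \left(-35\right) 26 = -910$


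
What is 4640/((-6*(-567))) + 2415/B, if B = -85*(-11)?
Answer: 1255423/318087 ≈ 3.9468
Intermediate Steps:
B = 935
4640/((-6*(-567))) + 2415/B = 4640/((-6*(-567))) + 2415/935 = 4640/3402 + 2415*(1/935) = 4640*(1/3402) + 483/187 = 2320/1701 + 483/187 = 1255423/318087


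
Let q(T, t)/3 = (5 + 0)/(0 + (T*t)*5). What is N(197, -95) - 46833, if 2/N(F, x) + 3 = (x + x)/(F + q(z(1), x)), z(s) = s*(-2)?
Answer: -6950045233/148399 ≈ -46834.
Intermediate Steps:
z(s) = -2*s
q(T, t) = 3/(T*t) (q(T, t) = 3*((5 + 0)/(0 + (T*t)*5)) = 3*(5/(0 + 5*T*t)) = 3*(5/((5*T*t))) = 3*(5*(1/(5*T*t))) = 3*(1/(T*t)) = 3/(T*t))
N(F, x) = 2/(-3 + 2*x/(F - 3/(2*x))) (N(F, x) = 2/(-3 + (x + x)/(F + 3/(((-2*1))*x))) = 2/(-3 + (2*x)/(F + 3/(-2*x))) = 2/(-3 + (2*x)/(F + 3*(-½)/x)) = 2/(-3 + (2*x)/(F - 3/(2*x))) = 2/(-3 + 2*x/(F - 3/(2*x))))
N(197, -95) - 46833 = 2*(-3 + 2*197*(-95))/(9 + 2*(-95)*(-3*197 + 2*(-95))) - 46833 = 2*(-3 - 37430)/(9 + 2*(-95)*(-591 - 190)) - 46833 = 2*(-37433)/(9 + 2*(-95)*(-781)) - 46833 = 2*(-37433)/(9 + 148390) - 46833 = 2*(-37433)/148399 - 46833 = 2*(1/148399)*(-37433) - 46833 = -74866/148399 - 46833 = -6950045233/148399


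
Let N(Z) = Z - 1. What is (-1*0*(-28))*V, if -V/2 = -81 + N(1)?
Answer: 0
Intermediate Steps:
N(Z) = -1 + Z
V = 162 (V = -2*(-81 + (-1 + 1)) = -2*(-81 + 0) = -2*(-81) = 162)
(-1*0*(-28))*V = (-1*0*(-28))*162 = (0*(-28))*162 = 0*162 = 0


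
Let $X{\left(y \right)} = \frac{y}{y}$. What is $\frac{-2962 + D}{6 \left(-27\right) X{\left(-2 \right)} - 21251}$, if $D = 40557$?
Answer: $- \frac{37595}{21413} \approx -1.7557$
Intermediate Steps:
$X{\left(y \right)} = 1$
$\frac{-2962 + D}{6 \left(-27\right) X{\left(-2 \right)} - 21251} = \frac{-2962 + 40557}{6 \left(-27\right) 1 - 21251} = \frac{37595}{\left(-162\right) 1 - 21251} = \frac{37595}{-162 - 21251} = \frac{37595}{-21413} = 37595 \left(- \frac{1}{21413}\right) = - \frac{37595}{21413}$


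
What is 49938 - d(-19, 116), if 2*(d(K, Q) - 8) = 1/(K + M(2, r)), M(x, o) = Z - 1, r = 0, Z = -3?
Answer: 2296781/46 ≈ 49930.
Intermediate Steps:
M(x, o) = -4 (M(x, o) = -3 - 1 = -4)
d(K, Q) = 8 + 1/(2*(-4 + K)) (d(K, Q) = 8 + 1/(2*(K - 4)) = 8 + 1/(2*(-4 + K)))
49938 - d(-19, 116) = 49938 - (-63 + 16*(-19))/(2*(-4 - 19)) = 49938 - (-63 - 304)/(2*(-23)) = 49938 - (-1)*(-367)/(2*23) = 49938 - 1*367/46 = 49938 - 367/46 = 2296781/46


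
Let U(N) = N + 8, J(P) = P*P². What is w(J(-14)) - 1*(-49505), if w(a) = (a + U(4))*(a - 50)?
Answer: 7682713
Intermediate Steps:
J(P) = P³
U(N) = 8 + N
w(a) = (-50 + a)*(12 + a) (w(a) = (a + (8 + 4))*(a - 50) = (a + 12)*(-50 + a) = (12 + a)*(-50 + a) = (-50 + a)*(12 + a))
w(J(-14)) - 1*(-49505) = (-600 + ((-14)³)² - 38*(-14)³) - 1*(-49505) = (-600 + (-2744)² - 38*(-2744)) + 49505 = (-600 + 7529536 + 104272) + 49505 = 7633208 + 49505 = 7682713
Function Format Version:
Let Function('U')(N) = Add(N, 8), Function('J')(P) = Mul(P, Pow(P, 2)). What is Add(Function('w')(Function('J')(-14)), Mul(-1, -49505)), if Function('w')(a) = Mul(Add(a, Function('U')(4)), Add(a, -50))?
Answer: 7682713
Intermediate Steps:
Function('J')(P) = Pow(P, 3)
Function('U')(N) = Add(8, N)
Function('w')(a) = Mul(Add(-50, a), Add(12, a)) (Function('w')(a) = Mul(Add(a, Add(8, 4)), Add(a, -50)) = Mul(Add(a, 12), Add(-50, a)) = Mul(Add(12, a), Add(-50, a)) = Mul(Add(-50, a), Add(12, a)))
Add(Function('w')(Function('J')(-14)), Mul(-1, -49505)) = Add(Add(-600, Pow(Pow(-14, 3), 2), Mul(-38, Pow(-14, 3))), Mul(-1, -49505)) = Add(Add(-600, Pow(-2744, 2), Mul(-38, -2744)), 49505) = Add(Add(-600, 7529536, 104272), 49505) = Add(7633208, 49505) = 7682713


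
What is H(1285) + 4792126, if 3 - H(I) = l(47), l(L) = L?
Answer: 4792082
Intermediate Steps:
H(I) = -44 (H(I) = 3 - 1*47 = 3 - 47 = -44)
H(1285) + 4792126 = -44 + 4792126 = 4792082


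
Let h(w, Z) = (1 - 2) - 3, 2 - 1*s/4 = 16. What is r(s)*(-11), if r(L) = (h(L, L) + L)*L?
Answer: -36960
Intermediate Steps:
s = -56 (s = 8 - 4*16 = 8 - 64 = -56)
h(w, Z) = -4 (h(w, Z) = -1 - 3 = -4)
r(L) = L*(-4 + L) (r(L) = (-4 + L)*L = L*(-4 + L))
r(s)*(-11) = -56*(-4 - 56)*(-11) = -56*(-60)*(-11) = 3360*(-11) = -36960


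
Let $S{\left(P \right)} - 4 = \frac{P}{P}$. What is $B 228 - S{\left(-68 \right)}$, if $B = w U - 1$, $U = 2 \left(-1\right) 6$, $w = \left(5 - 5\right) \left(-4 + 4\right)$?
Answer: $-233$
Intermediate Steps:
$w = 0$ ($w = 0 \cdot 0 = 0$)
$S{\left(P \right)} = 5$ ($S{\left(P \right)} = 4 + \frac{P}{P} = 4 + 1 = 5$)
$U = -12$ ($U = \left(-2\right) 6 = -12$)
$B = -1$ ($B = 0 \left(-12\right) - 1 = 0 - 1 = -1$)
$B 228 - S{\left(-68 \right)} = \left(-1\right) 228 - 5 = -228 - 5 = -233$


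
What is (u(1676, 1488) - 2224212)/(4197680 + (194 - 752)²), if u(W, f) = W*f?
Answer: 67419/1127261 ≈ 0.059808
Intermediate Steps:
(u(1676, 1488) - 2224212)/(4197680 + (194 - 752)²) = (1676*1488 - 2224212)/(4197680 + (194 - 752)²) = (2493888 - 2224212)/(4197680 + (-558)²) = 269676/(4197680 + 311364) = 269676/4509044 = 269676*(1/4509044) = 67419/1127261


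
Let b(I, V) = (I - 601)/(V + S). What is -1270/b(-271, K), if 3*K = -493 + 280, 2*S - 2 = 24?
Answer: -18415/218 ≈ -84.472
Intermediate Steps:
S = 13 (S = 1 + (1/2)*24 = 1 + 12 = 13)
K = -71 (K = (-493 + 280)/3 = (1/3)*(-213) = -71)
b(I, V) = (-601 + I)/(13 + V) (b(I, V) = (I - 601)/(V + 13) = (-601 + I)/(13 + V))
-1270/b(-271, K) = -1270*(13 - 71)/(-601 - 271) = -1270/(-872/(-58)) = -1270/((-1/58*(-872))) = -1270/436/29 = -1270*29/436 = -18415/218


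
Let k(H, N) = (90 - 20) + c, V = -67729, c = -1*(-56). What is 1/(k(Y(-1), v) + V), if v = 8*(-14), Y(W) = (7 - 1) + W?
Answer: -1/67603 ≈ -1.4792e-5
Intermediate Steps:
Y(W) = 6 + W
v = -112
c = 56
k(H, N) = 126 (k(H, N) = (90 - 20) + 56 = 70 + 56 = 126)
1/(k(Y(-1), v) + V) = 1/(126 - 67729) = 1/(-67603) = -1/67603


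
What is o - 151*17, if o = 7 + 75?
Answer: -2485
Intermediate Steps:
o = 82
o - 151*17 = 82 - 151*17 = 82 - 2567 = -2485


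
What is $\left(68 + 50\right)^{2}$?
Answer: $13924$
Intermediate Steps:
$\left(68 + 50\right)^{2} = 118^{2} = 13924$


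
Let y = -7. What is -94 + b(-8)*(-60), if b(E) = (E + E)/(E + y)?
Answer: -158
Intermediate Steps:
b(E) = 2*E/(-7 + E) (b(E) = (E + E)/(E - 7) = (2*E)/(-7 + E) = 2*E/(-7 + E))
-94 + b(-8)*(-60) = -94 + (2*(-8)/(-7 - 8))*(-60) = -94 + (2*(-8)/(-15))*(-60) = -94 + (2*(-8)*(-1/15))*(-60) = -94 + (16/15)*(-60) = -94 - 64 = -158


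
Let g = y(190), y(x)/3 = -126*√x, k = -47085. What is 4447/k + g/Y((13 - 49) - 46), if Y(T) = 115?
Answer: -4447/47085 - 378*√190/115 ≈ -45.402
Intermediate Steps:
y(x) = -378*√x (y(x) = 3*(-126*√x) = -378*√x)
g = -378*√190 ≈ -5210.4
4447/k + g/Y((13 - 49) - 46) = 4447/(-47085) - 378*√190/115 = 4447*(-1/47085) - 378*√190*(1/115) = -4447/47085 - 378*√190/115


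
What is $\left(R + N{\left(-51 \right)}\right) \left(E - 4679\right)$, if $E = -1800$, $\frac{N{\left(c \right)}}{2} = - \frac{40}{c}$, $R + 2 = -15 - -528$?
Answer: $- \frac{169367539}{51} \approx -3.3209 \cdot 10^{6}$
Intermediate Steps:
$R = 511$ ($R = -2 - -513 = -2 + \left(-15 + 528\right) = -2 + 513 = 511$)
$N{\left(c \right)} = - \frac{80}{c}$ ($N{\left(c \right)} = 2 \left(- \frac{40}{c}\right) = - \frac{80}{c}$)
$\left(R + N{\left(-51 \right)}\right) \left(E - 4679\right) = \left(511 - \frac{80}{-51}\right) \left(-1800 - 4679\right) = \left(511 - - \frac{80}{51}\right) \left(-6479\right) = \left(511 + \frac{80}{51}\right) \left(-6479\right) = \frac{26141}{51} \left(-6479\right) = - \frac{169367539}{51}$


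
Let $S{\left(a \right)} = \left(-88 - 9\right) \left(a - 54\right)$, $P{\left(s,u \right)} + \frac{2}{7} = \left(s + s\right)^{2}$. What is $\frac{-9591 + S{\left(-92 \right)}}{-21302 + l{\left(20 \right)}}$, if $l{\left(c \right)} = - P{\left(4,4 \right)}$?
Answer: $- \frac{31997}{149560} \approx -0.21394$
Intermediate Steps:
$P{\left(s,u \right)} = - \frac{2}{7} + 4 s^{2}$ ($P{\left(s,u \right)} = - \frac{2}{7} + \left(s + s\right)^{2} = - \frac{2}{7} + \left(2 s\right)^{2} = - \frac{2}{7} + 4 s^{2}$)
$l{\left(c \right)} = - \frac{446}{7}$ ($l{\left(c \right)} = - (- \frac{2}{7} + 4 \cdot 4^{2}) = - (- \frac{2}{7} + 4 \cdot 16) = - (- \frac{2}{7} + 64) = \left(-1\right) \frac{446}{7} = - \frac{446}{7}$)
$S{\left(a \right)} = 5238 - 97 a$ ($S{\left(a \right)} = - 97 \left(-54 + a\right) = 5238 - 97 a$)
$\frac{-9591 + S{\left(-92 \right)}}{-21302 + l{\left(20 \right)}} = \frac{-9591 + \left(5238 - -8924\right)}{-21302 - \frac{446}{7}} = \frac{-9591 + \left(5238 + 8924\right)}{- \frac{149560}{7}} = \left(-9591 + 14162\right) \left(- \frac{7}{149560}\right) = 4571 \left(- \frac{7}{149560}\right) = - \frac{31997}{149560}$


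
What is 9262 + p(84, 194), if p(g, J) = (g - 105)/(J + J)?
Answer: 3593635/388 ≈ 9261.9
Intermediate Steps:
p(g, J) = (-105 + g)/(2*J) (p(g, J) = (-105 + g)/((2*J)) = (-105 + g)*(1/(2*J)) = (-105 + g)/(2*J))
9262 + p(84, 194) = 9262 + (1/2)*(-105 + 84)/194 = 9262 + (1/2)*(1/194)*(-21) = 9262 - 21/388 = 3593635/388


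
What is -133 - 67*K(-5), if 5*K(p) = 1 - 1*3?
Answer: -531/5 ≈ -106.20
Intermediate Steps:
K(p) = -⅖ (K(p) = (1 - 1*3)/5 = (1 - 3)/5 = (⅕)*(-2) = -⅖)
-133 - 67*K(-5) = -133 - 67*(-⅖) = -133 + 134/5 = -531/5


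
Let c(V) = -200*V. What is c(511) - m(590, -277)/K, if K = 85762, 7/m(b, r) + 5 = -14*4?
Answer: -534657460393/5231482 ≈ -1.0220e+5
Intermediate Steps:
m(b, r) = -7/61 (m(b, r) = 7/(-5 - 14*4) = 7/(-5 - 56) = 7/(-61) = 7*(-1/61) = -7/61)
c(511) - m(590, -277)/K = -200*511 - (-7)/(61*85762) = -102200 - (-7)/(61*85762) = -102200 - 1*(-7/5231482) = -102200 + 7/5231482 = -534657460393/5231482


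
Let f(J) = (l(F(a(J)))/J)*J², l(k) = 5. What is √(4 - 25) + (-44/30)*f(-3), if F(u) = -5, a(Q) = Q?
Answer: 22 + I*√21 ≈ 22.0 + 4.5826*I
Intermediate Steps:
f(J) = 5*J (f(J) = (5/J)*J² = 5*J)
√(4 - 25) + (-44/30)*f(-3) = √(4 - 25) + (-44/30)*(5*(-3)) = √(-21) - 44*1/30*(-15) = I*√21 - 22/15*(-15) = I*√21 + 22 = 22 + I*√21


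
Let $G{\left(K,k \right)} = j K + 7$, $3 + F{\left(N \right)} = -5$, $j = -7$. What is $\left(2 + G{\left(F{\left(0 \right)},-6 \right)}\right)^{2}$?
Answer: $4225$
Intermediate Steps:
$F{\left(N \right)} = -8$ ($F{\left(N \right)} = -3 - 5 = -8$)
$G{\left(K,k \right)} = 7 - 7 K$ ($G{\left(K,k \right)} = - 7 K + 7 = 7 - 7 K$)
$\left(2 + G{\left(F{\left(0 \right)},-6 \right)}\right)^{2} = \left(2 + \left(7 - -56\right)\right)^{2} = \left(2 + \left(7 + 56\right)\right)^{2} = \left(2 + 63\right)^{2} = 65^{2} = 4225$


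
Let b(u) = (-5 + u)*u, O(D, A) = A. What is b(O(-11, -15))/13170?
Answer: 10/439 ≈ 0.022779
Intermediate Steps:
b(u) = u*(-5 + u)
b(O(-11, -15))/13170 = -15*(-5 - 15)/13170 = -15*(-20)*(1/13170) = 300*(1/13170) = 10/439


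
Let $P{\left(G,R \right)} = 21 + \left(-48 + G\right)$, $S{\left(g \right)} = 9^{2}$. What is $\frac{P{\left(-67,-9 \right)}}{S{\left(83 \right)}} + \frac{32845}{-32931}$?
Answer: $- \frac{639551}{296379} \approx -2.1579$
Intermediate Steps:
$S{\left(g \right)} = 81$
$P{\left(G,R \right)} = -27 + G$
$\frac{P{\left(-67,-9 \right)}}{S{\left(83 \right)}} + \frac{32845}{-32931} = \frac{-27 - 67}{81} + \frac{32845}{-32931} = \left(-94\right) \frac{1}{81} + 32845 \left(- \frac{1}{32931}\right) = - \frac{94}{81} - \frac{32845}{32931} = - \frac{639551}{296379}$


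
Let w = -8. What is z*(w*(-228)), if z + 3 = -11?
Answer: -25536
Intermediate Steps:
z = -14 (z = -3 - 11 = -14)
z*(w*(-228)) = -(-112)*(-228) = -14*1824 = -25536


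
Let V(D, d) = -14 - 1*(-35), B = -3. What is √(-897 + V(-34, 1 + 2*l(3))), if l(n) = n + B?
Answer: 2*I*√219 ≈ 29.597*I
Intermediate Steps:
l(n) = -3 + n (l(n) = n - 3 = -3 + n)
V(D, d) = 21 (V(D, d) = -14 + 35 = 21)
√(-897 + V(-34, 1 + 2*l(3))) = √(-897 + 21) = √(-876) = 2*I*√219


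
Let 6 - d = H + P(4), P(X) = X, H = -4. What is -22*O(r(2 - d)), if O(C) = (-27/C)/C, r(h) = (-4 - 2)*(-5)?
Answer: 33/50 ≈ 0.66000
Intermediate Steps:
d = 6 (d = 6 - (-4 + 4) = 6 - 1*0 = 6 + 0 = 6)
r(h) = 30 (r(h) = -6*(-5) = 30)
O(C) = -27/C**2
-22*O(r(2 - d)) = -(-594)/30**2 = -(-594)/900 = -22*(-3/100) = 33/50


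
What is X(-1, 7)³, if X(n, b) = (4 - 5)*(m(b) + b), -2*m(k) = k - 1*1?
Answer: -64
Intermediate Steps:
m(k) = ½ - k/2 (m(k) = -(k - 1*1)/2 = -(k - 1)/2 = -(-1 + k)/2 = ½ - k/2)
X(n, b) = -½ - b/2 (X(n, b) = (4 - 5)*((½ - b/2) + b) = -(½ + b/2) = -½ - b/2)
X(-1, 7)³ = (-½ - ½*7)³ = (-½ - 7/2)³ = (-4)³ = -64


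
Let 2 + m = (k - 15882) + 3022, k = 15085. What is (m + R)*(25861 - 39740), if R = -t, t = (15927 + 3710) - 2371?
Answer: 208781797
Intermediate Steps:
t = 17266 (t = 19637 - 2371 = 17266)
m = 2223 (m = -2 + ((15085 - 15882) + 3022) = -2 + (-797 + 3022) = -2 + 2225 = 2223)
R = -17266 (R = -1*17266 = -17266)
(m + R)*(25861 - 39740) = (2223 - 17266)*(25861 - 39740) = -15043*(-13879) = 208781797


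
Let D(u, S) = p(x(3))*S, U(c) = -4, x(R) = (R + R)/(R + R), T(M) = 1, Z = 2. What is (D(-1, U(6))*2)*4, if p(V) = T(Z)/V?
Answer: -32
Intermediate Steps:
x(R) = 1 (x(R) = (2*R)/((2*R)) = (2*R)*(1/(2*R)) = 1)
p(V) = 1/V
D(u, S) = S (D(u, S) = S/1 = 1*S = S)
(D(-1, U(6))*2)*4 = -4*2*4 = -8*4 = -32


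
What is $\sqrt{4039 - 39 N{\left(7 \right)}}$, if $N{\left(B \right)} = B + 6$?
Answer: $2 \sqrt{883} \approx 59.431$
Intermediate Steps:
$N{\left(B \right)} = 6 + B$
$\sqrt{4039 - 39 N{\left(7 \right)}} = \sqrt{4039 - 39 \left(6 + 7\right)} = \sqrt{4039 - 507} = \sqrt{3532} = 2 \sqrt{883}$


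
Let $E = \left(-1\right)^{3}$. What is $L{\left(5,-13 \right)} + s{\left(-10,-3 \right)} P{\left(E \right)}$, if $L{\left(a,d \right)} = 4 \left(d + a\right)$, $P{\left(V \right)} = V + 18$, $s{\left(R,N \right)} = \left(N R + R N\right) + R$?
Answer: $818$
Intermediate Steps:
$E = -1$
$s{\left(R,N \right)} = R + 2 N R$ ($s{\left(R,N \right)} = \left(N R + N R\right) + R = 2 N R + R = R + 2 N R$)
$P{\left(V \right)} = 18 + V$
$L{\left(a,d \right)} = 4 a + 4 d$ ($L{\left(a,d \right)} = 4 \left(a + d\right) = 4 a + 4 d$)
$L{\left(5,-13 \right)} + s{\left(-10,-3 \right)} P{\left(E \right)} = \left(4 \cdot 5 + 4 \left(-13\right)\right) + - 10 \left(1 + 2 \left(-3\right)\right) \left(18 - 1\right) = \left(20 - 52\right) + - 10 \left(1 - 6\right) 17 = -32 + \left(-10\right) \left(-5\right) 17 = -32 + 50 \cdot 17 = -32 + 850 = 818$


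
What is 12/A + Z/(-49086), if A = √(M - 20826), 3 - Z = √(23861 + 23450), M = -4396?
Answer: -1/16362 + 11*√391/49086 - 6*I*√25222/12611 ≈ 0.0043701 - 0.07556*I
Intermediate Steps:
Z = 3 - 11*√391 (Z = 3 - √(23861 + 23450) = 3 - √47311 = 3 - 11*√391 ≈ -214.51)
A = I*√25222 (A = √(-4396 - 20826) = √(-25222) = I*√25222 ≈ 158.81*I)
12/A + Z/(-49086) = 12/((I*√25222)) + (3 - 11*√391)/(-49086) = 12*(-I*√25222/25222) + (3 - 11*√391)*(-1/49086) = -6*I*√25222/12611 + (-1/16362 + 11*√391/49086) = -1/16362 + 11*√391/49086 - 6*I*√25222/12611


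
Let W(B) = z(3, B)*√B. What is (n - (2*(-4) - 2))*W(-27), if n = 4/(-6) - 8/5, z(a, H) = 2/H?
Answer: -232*I*√3/135 ≈ -2.9766*I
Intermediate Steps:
n = -34/15 (n = 4*(-⅙) - 8*⅕ = -⅔ - 8/5 = -34/15 ≈ -2.2667)
W(B) = 2/√B (W(B) = (2/B)*√B = 2/√B)
(n - (2*(-4) - 2))*W(-27) = (-34/15 - (2*(-4) - 2))*(2/√(-27)) = (-34/15 - (-8 - 2))*(2*(-I*√3/9)) = (-34/15 - 1*(-10))*(-2*I*√3/9) = (-34/15 + 10)*(-2*I*√3/9) = 116*(-2*I*√3/9)/15 = -232*I*√3/135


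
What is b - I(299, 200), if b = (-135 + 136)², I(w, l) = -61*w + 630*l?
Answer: -107760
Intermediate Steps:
b = 1 (b = 1² = 1)
b - I(299, 200) = 1 - (-61*299 + 630*200) = 1 - (-18239 + 126000) = 1 - 1*107761 = 1 - 107761 = -107760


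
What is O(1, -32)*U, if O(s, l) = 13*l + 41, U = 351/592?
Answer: -131625/592 ≈ -222.34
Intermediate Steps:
U = 351/592 (U = 351*(1/592) = 351/592 ≈ 0.59291)
O(s, l) = 41 + 13*l
O(1, -32)*U = (41 + 13*(-32))*(351/592) = (41 - 416)*(351/592) = -375*351/592 = -131625/592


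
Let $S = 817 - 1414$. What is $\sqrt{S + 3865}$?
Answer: $2 \sqrt{817} \approx 57.166$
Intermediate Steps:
$S = -597$ ($S = 817 - 1414 = -597$)
$\sqrt{S + 3865} = \sqrt{-597 + 3865} = \sqrt{3268} = 2 \sqrt{817}$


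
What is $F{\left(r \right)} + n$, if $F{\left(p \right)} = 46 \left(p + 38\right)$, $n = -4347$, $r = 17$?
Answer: $-1817$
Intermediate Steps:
$F{\left(p \right)} = 1748 + 46 p$ ($F{\left(p \right)} = 46 \left(38 + p\right) = 1748 + 46 p$)
$F{\left(r \right)} + n = \left(1748 + 46 \cdot 17\right) - 4347 = \left(1748 + 782\right) - 4347 = 2530 - 4347 = -1817$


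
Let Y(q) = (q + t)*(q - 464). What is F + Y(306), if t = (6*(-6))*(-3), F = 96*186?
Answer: -47556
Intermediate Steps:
F = 17856
t = 108 (t = -36*(-3) = 108)
Y(q) = (-464 + q)*(108 + q) (Y(q) = (q + 108)*(q - 464) = (108 + q)*(-464 + q) = (-464 + q)*(108 + q))
F + Y(306) = 17856 + (-50112 + 306² - 356*306) = 17856 + (-50112 + 93636 - 108936) = 17856 - 65412 = -47556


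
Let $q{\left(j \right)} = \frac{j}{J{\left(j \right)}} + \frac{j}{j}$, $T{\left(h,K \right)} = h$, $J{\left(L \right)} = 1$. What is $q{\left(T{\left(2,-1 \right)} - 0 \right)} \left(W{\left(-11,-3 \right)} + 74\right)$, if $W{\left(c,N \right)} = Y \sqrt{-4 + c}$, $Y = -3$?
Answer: $222 - 9 i \sqrt{15} \approx 222.0 - 34.857 i$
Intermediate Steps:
$W{\left(c,N \right)} = - 3 \sqrt{-4 + c}$
$q{\left(j \right)} = 1 + j$ ($q{\left(j \right)} = \frac{j}{1} + \frac{j}{j} = j 1 + 1 = j + 1 = 1 + j$)
$q{\left(T{\left(2,-1 \right)} - 0 \right)} \left(W{\left(-11,-3 \right)} + 74\right) = \left(1 + \left(2 - 0\right)\right) \left(- 3 \sqrt{-4 - 11} + 74\right) = \left(1 + \left(2 + 0\right)\right) \left(- 3 \sqrt{-15} + 74\right) = \left(1 + 2\right) \left(- 3 i \sqrt{15} + 74\right) = 3 \left(- 3 i \sqrt{15} + 74\right) = 3 \left(74 - 3 i \sqrt{15}\right) = 222 - 9 i \sqrt{15}$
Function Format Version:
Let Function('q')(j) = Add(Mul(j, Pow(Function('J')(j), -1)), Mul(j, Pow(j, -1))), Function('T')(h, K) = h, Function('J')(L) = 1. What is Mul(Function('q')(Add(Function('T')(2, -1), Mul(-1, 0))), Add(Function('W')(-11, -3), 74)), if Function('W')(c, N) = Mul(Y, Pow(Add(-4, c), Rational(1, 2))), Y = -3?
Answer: Add(222, Mul(-9, I, Pow(15, Rational(1, 2)))) ≈ Add(222.00, Mul(-34.857, I))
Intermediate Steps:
Function('W')(c, N) = Mul(-3, Pow(Add(-4, c), Rational(1, 2)))
Function('q')(j) = Add(1, j) (Function('q')(j) = Add(Mul(j, Pow(1, -1)), Mul(j, Pow(j, -1))) = Add(Mul(j, 1), 1) = Add(j, 1) = Add(1, j))
Mul(Function('q')(Add(Function('T')(2, -1), Mul(-1, 0))), Add(Function('W')(-11, -3), 74)) = Mul(Add(1, Add(2, Mul(-1, 0))), Add(Mul(-3, Pow(Add(-4, -11), Rational(1, 2))), 74)) = Mul(Add(1, Add(2, 0)), Add(Mul(-3, Pow(-15, Rational(1, 2))), 74)) = Mul(Add(1, 2), Add(Mul(-3, Mul(I, Pow(15, Rational(1, 2)))), 74)) = Mul(3, Add(Mul(-3, I, Pow(15, Rational(1, 2))), 74)) = Mul(3, Add(74, Mul(-3, I, Pow(15, Rational(1, 2))))) = Add(222, Mul(-9, I, Pow(15, Rational(1, 2))))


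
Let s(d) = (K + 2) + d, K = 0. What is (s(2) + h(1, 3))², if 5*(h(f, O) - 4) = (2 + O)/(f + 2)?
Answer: 625/9 ≈ 69.444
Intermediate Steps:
s(d) = 2 + d (s(d) = (0 + 2) + d = 2 + d)
h(f, O) = 4 + (2 + O)/(5*(2 + f)) (h(f, O) = 4 + ((2 + O)/(f + 2))/5 = 4 + ((2 + O)/(2 + f))/5 = 4 + (2 + O)/(5*(2 + f)))
(s(2) + h(1, 3))² = ((2 + 2) + (42 + 3 + 20*1)/(5*(2 + 1)))² = (4 + (⅕)*(42 + 3 + 20)/3)² = (4 + (⅕)*(⅓)*65)² = (4 + 13/3)² = (25/3)² = 625/9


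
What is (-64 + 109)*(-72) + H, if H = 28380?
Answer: 25140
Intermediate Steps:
(-64 + 109)*(-72) + H = (-64 + 109)*(-72) + 28380 = 45*(-72) + 28380 = -3240 + 28380 = 25140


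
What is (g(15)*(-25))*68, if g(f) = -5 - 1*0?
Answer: 8500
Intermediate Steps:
g(f) = -5 (g(f) = -5 + 0 = -5)
(g(15)*(-25))*68 = -5*(-25)*68 = 125*68 = 8500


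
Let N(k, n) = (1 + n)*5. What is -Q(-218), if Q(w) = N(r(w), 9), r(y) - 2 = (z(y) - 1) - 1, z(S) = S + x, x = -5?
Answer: -50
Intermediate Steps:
z(S) = -5 + S (z(S) = S - 5 = -5 + S)
r(y) = -5 + y (r(y) = 2 + (((-5 + y) - 1) - 1) = 2 + ((-6 + y) - 1) = 2 + (-7 + y) = -5 + y)
N(k, n) = 5 + 5*n
Q(w) = 50 (Q(w) = 5 + 5*9 = 5 + 45 = 50)
-Q(-218) = -1*50 = -50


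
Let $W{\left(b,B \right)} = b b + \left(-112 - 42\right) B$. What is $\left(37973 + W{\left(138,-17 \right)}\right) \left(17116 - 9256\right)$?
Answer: $468731100$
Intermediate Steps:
$W{\left(b,B \right)} = b^{2} - 154 B$
$\left(37973 + W{\left(138,-17 \right)}\right) \left(17116 - 9256\right) = \left(37973 - \left(-2618 - 138^{2}\right)\right) \left(17116 - 9256\right) = \left(37973 + \left(19044 + 2618\right)\right) 7860 = \left(37973 + 21662\right) 7860 = 59635 \cdot 7860 = 468731100$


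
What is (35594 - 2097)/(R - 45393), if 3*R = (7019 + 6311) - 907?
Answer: -33497/41252 ≈ -0.81201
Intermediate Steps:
R = 4141 (R = ((7019 + 6311) - 907)/3 = (13330 - 907)/3 = (⅓)*12423 = 4141)
(35594 - 2097)/(R - 45393) = (35594 - 2097)/(4141 - 45393) = 33497/(-41252) = 33497*(-1/41252) = -33497/41252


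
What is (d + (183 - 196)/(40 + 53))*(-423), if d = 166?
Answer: -2174925/31 ≈ -70159.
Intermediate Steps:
(d + (183 - 196)/(40 + 53))*(-423) = (166 + (183 - 196)/(40 + 53))*(-423) = (166 - 13/93)*(-423) = (15425/93)*(-423) = -2174925/31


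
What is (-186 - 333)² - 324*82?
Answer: 242793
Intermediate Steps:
(-186 - 333)² - 324*82 = (-519)² - 1*26568 = 269361 - 26568 = 242793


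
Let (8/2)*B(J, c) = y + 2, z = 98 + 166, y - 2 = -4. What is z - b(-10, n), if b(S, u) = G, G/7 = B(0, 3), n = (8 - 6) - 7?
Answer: 264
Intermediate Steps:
y = -2 (y = 2 - 4 = -2)
z = 264
B(J, c) = 0 (B(J, c) = (-2 + 2)/4 = (1/4)*0 = 0)
n = -5 (n = 2 - 7 = -5)
G = 0 (G = 7*0 = 0)
b(S, u) = 0
z - b(-10, n) = 264 - 1*0 = 264 + 0 = 264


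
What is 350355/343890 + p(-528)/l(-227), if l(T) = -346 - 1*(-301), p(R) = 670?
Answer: -953957/68778 ≈ -13.870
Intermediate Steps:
l(T) = -45 (l(T) = -346 + 301 = -45)
350355/343890 + p(-528)/l(-227) = 350355/343890 + 670/(-45) = 350355*(1/343890) + 670*(-1/45) = 23357/22926 - 134/9 = -953957/68778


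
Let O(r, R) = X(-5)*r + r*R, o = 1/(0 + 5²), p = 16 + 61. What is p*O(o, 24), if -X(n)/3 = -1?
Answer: 2079/25 ≈ 83.160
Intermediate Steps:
X(n) = 3 (X(n) = -3*(-1) = 3)
p = 77
o = 1/25 (o = 1/(0 + 25) = 1/25 ≈ 0.040000)
O(r, R) = 3*r + R*r (O(r, R) = 3*r + r*R = 3*r + R*r)
p*O(o, 24) = 77*((3 + 24)/25) = 77*((1/25)*27) = 77*(27/25) = 2079/25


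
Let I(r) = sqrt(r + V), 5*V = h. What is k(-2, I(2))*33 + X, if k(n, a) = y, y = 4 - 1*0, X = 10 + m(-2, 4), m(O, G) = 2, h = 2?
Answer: 144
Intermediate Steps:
V = 2/5 (V = (1/5)*2 = 2/5 ≈ 0.40000)
X = 12 (X = 10 + 2 = 12)
I(r) = sqrt(2/5 + r) (I(r) = sqrt(r + 2/5) = sqrt(2/5 + r))
y = 4 (y = 4 + 0 = 4)
k(n, a) = 4
k(-2, I(2))*33 + X = 4*33 + 12 = 132 + 12 = 144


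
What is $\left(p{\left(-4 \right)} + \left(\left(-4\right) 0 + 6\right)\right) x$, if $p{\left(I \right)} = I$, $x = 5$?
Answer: $10$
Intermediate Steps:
$\left(p{\left(-4 \right)} + \left(\left(-4\right) 0 + 6\right)\right) x = \left(-4 + \left(\left(-4\right) 0 + 6\right)\right) 5 = \left(-4 + \left(0 + 6\right)\right) 5 = \left(-4 + 6\right) 5 = 2 \cdot 5 = 10$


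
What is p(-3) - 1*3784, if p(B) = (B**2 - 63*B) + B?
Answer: -3589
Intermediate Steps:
p(B) = B**2 - 62*B
p(-3) - 1*3784 = -3*(-62 - 3) - 1*3784 = -3*(-65) - 3784 = 195 - 3784 = -3589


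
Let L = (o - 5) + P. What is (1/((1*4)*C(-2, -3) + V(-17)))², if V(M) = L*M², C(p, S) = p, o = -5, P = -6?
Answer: 1/21455424 ≈ 4.6608e-8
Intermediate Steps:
L = -16 (L = (-5 - 5) - 6 = -10 - 6 = -16)
V(M) = -16*M²
(1/((1*4)*C(-2, -3) + V(-17)))² = (1/((1*4)*(-2) - 16*(-17)²))² = (1/(4*(-2) - 16*289))² = (1/(-8 - 4624))² = (1/(-4632))² = (-1/4632)² = 1/21455424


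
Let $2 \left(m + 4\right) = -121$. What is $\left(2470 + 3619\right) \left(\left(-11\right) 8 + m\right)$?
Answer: $- \frac{1857145}{2} \approx -9.2857 \cdot 10^{5}$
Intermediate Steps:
$m = - \frac{129}{2}$ ($m = -4 + \frac{1}{2} \left(-121\right) = -4 - \frac{121}{2} = - \frac{129}{2} \approx -64.5$)
$\left(2470 + 3619\right) \left(\left(-11\right) 8 + m\right) = \left(2470 + 3619\right) \left(\left(-11\right) 8 - \frac{129}{2}\right) = 6089 \left(-88 - \frac{129}{2}\right) = 6089 \left(- \frac{305}{2}\right) = - \frac{1857145}{2}$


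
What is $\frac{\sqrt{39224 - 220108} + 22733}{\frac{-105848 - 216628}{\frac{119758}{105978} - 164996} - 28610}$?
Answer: $- \frac{28393234997135}{35731093995698} - \frac{1248987595 i \sqrt{45221}}{17865546997849} \approx -0.79464 - 0.014867 i$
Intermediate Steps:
$\frac{\sqrt{39224 - 220108} + 22733}{\frac{-105848 - 216628}{\frac{119758}{105978} - 164996} - 28610} = \frac{\sqrt{-180884} + 22733}{- \frac{322476}{119758 \cdot \frac{1}{105978} - 164996} - 28610} = \frac{2 i \sqrt{45221} + 22733}{- \frac{322476}{\frac{59879}{52989} - 164996} - 28610} = \frac{22733 + 2 i \sqrt{45221}}{- \frac{322476}{- \frac{8742913165}{52989}} - 28610} = \frac{22733 + 2 i \sqrt{45221}}{\left(-322476\right) \left(- \frac{52989}{8742913165}\right) - 28610} = \frac{22733 + 2 i \sqrt{45221}}{\frac{2441097252}{1248987595} - 28610} = \frac{22733 + 2 i \sqrt{45221}}{- \frac{35731093995698}{1248987595}} = \left(22733 + 2 i \sqrt{45221}\right) \left(- \frac{1248987595}{35731093995698}\right) = - \frac{28393234997135}{35731093995698} - \frac{1248987595 i \sqrt{45221}}{17865546997849}$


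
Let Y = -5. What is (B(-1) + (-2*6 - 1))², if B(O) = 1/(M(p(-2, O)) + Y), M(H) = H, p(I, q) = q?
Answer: 6241/36 ≈ 173.36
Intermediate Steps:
B(O) = 1/(-5 + O) (B(O) = 1/(O - 5) = 1/(-5 + O))
(B(-1) + (-2*6 - 1))² = (1/(-5 - 1) + (-2*6 - 1))² = (1/(-6) + (-12 - 1))² = (-⅙ - 13)² = (-79/6)² = 6241/36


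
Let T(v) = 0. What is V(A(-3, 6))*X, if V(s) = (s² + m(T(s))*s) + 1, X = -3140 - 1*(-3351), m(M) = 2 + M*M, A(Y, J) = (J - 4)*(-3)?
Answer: 5275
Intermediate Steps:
A(Y, J) = 12 - 3*J (A(Y, J) = (-4 + J)*(-3) = 12 - 3*J)
m(M) = 2 + M²
X = 211 (X = -3140 + 3351 = 211)
V(s) = 1 + s² + 2*s (V(s) = (s² + (2 + 0²)*s) + 1 = (s² + (2 + 0)*s) + 1 = (s² + 2*s) + 1 = 1 + s² + 2*s)
V(A(-3, 6))*X = (1 + (12 - 3*6)² + 2*(12 - 3*6))*211 = (1 + (12 - 18)² + 2*(12 - 18))*211 = (1 + (-6)² + 2*(-6))*211 = (1 + 36 - 12)*211 = 25*211 = 5275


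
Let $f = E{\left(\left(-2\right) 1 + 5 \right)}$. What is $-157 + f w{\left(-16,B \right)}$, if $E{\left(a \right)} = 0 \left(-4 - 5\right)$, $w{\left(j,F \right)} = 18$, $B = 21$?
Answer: $-157$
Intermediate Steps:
$E{\left(a \right)} = 0$ ($E{\left(a \right)} = 0 \left(-9\right) = 0$)
$f = 0$
$-157 + f w{\left(-16,B \right)} = -157 + 0 \cdot 18 = -157 + 0 = -157$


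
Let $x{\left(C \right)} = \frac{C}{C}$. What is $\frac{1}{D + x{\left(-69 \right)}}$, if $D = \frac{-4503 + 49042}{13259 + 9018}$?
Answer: $\frac{22277}{66816} \approx 0.33341$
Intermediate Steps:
$x{\left(C \right)} = 1$
$D = \frac{44539}{22277} \approx 1.9993$
$\frac{1}{D + x{\left(-69 \right)}} = \frac{1}{\frac{44539}{22277} + 1} = \frac{1}{\frac{66816}{22277}} = \frac{22277}{66816}$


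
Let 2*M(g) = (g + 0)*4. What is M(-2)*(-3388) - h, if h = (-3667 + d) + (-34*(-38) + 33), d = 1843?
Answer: 14051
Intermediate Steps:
M(g) = 2*g (M(g) = ((g + 0)*4)/2 = (g*4)/2 = (4*g)/2 = 2*g)
h = -499 (h = (-3667 + 1843) + (-34*(-38) + 33) = -1824 + (1292 + 33) = -1824 + 1325 = -499)
M(-2)*(-3388) - h = (2*(-2))*(-3388) - 1*(-499) = -4*(-3388) + 499 = 13552 + 499 = 14051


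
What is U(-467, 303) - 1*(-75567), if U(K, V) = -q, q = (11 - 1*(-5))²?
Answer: 75311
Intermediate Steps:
q = 256 (q = (11 + 5)² = 16² = 256)
U(K, V) = -256 (U(K, V) = -1*256 = -256)
U(-467, 303) - 1*(-75567) = -256 - 1*(-75567) = -256 + 75567 = 75311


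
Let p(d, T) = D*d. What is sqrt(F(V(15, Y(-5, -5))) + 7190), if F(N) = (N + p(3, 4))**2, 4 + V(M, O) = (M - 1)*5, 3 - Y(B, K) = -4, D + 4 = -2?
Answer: sqrt(9494) ≈ 97.437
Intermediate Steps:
D = -6 (D = -4 - 2 = -6)
Y(B, K) = 7 (Y(B, K) = 3 - 1*(-4) = 3 + 4 = 7)
p(d, T) = -6*d
V(M, O) = -9 + 5*M (V(M, O) = -4 + (M - 1)*5 = -4 + (-1 + M)*5 = -4 + (-5 + 5*M) = -9 + 5*M)
F(N) = (-18 + N)**2 (F(N) = (N - 6*3)**2 = (N - 18)**2 = (-18 + N)**2)
sqrt(F(V(15, Y(-5, -5))) + 7190) = sqrt((-18 + (-9 + 5*15))**2 + 7190) = sqrt((-18 + (-9 + 75))**2 + 7190) = sqrt((-18 + 66)**2 + 7190) = sqrt(48**2 + 7190) = sqrt(2304 + 7190) = sqrt(9494)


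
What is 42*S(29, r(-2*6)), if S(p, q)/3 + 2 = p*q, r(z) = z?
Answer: -44100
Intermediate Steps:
S(p, q) = -6 + 3*p*q (S(p, q) = -6 + 3*(p*q) = -6 + 3*p*q)
42*S(29, r(-2*6)) = 42*(-6 + 3*29*(-2*6)) = 42*(-6 + 3*29*(-12)) = 42*(-6 - 1044) = 42*(-1050) = -44100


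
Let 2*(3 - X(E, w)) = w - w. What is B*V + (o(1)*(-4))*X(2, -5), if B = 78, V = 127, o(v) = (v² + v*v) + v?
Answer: 9870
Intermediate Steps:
X(E, w) = 3 (X(E, w) = 3 - (w - w)/2 = 3 - ½*0 = 3 + 0 = 3)
o(v) = v + 2*v² (o(v) = (v² + v²) + v = 2*v² + v = v + 2*v²)
B*V + (o(1)*(-4))*X(2, -5) = 78*127 + ((1*(1 + 2*1))*(-4))*3 = 9906 + ((1*(1 + 2))*(-4))*3 = 9906 + ((1*3)*(-4))*3 = 9906 + (3*(-4))*3 = 9906 - 12*3 = 9906 - 36 = 9870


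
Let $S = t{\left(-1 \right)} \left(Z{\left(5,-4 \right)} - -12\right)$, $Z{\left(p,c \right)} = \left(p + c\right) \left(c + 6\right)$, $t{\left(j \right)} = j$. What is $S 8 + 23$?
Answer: $-89$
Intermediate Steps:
$Z{\left(p,c \right)} = \left(6 + c\right) \left(c + p\right)$ ($Z{\left(p,c \right)} = \left(c + p\right) \left(6 + c\right) = \left(6 + c\right) \left(c + p\right)$)
$S = -14$ ($S = - (\left(\left(-4\right)^{2} + 6 \left(-4\right) + 6 \cdot 5 - 20\right) - -12) = - (\left(16 - 24 + 30 - 20\right) + 12) = - (2 + 12) = \left(-1\right) 14 = -14$)
$S 8 + 23 = \left(-14\right) 8 + 23 = -112 + 23 = -89$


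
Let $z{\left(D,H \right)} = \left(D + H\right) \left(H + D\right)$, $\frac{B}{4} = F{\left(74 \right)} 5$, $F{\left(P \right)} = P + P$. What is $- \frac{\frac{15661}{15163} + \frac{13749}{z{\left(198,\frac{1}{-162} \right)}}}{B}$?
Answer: $- \frac{21583371320353}{46175347887950000} \approx -0.00046742$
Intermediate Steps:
$F{\left(P \right)} = 2 P$
$B = 2960$ ($B = 4 \cdot 2 \cdot 74 \cdot 5 = 4 \cdot 148 \cdot 5 = 4 \cdot 740 = 2960$)
$z{\left(D,H \right)} = \left(D + H\right)^{2}$ ($z{\left(D,H \right)} = \left(D + H\right) \left(D + H\right) = \left(D + H\right)^{2}$)
$- \frac{\frac{15661}{15163} + \frac{13749}{z{\left(198,\frac{1}{-162} \right)}}}{B} = - \frac{\frac{15661}{15163} + \frac{13749}{\left(198 + \frac{1}{-162}\right)^{2}}}{2960} = - \frac{15661 \cdot \frac{1}{15163} + \frac{13749}{\left(198 - \frac{1}{162}\right)^{2}}}{2960} = - \frac{\frac{15661}{15163} + \frac{13749}{\left(\frac{32075}{162}\right)^{2}}}{2960} = - \frac{\frac{15661}{15163} + \frac{13749}{\frac{1028805625}{26244}}}{2960} = - \frac{\frac{15661}{15163} + 13749 \cdot \frac{26244}{1028805625}}{2960} = - \frac{\frac{15661}{15163} + \frac{360828756}{1028805625}}{2960} = - \frac{21583371320353}{15599779691875 \cdot 2960} = \left(-1\right) \frac{21583371320353}{46175347887950000} = - \frac{21583371320353}{46175347887950000}$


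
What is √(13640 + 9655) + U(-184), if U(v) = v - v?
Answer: √23295 ≈ 152.63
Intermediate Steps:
U(v) = 0
√(13640 + 9655) + U(-184) = √(13640 + 9655) + 0 = √23295 + 0 = √23295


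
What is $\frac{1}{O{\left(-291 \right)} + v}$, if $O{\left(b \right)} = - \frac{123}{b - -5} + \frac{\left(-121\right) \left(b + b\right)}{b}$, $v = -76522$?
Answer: $- \frac{286}{21954381} \approx -1.3027 \cdot 10^{-5}$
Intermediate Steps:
$O{\left(b \right)} = -242 - \frac{123}{5 + b}$ ($O{\left(b \right)} = - \frac{123}{b + 5} + \frac{\left(-121\right) 2 b}{b} = - \frac{123}{5 + b} + \frac{\left(-242\right) b}{b} = - \frac{123}{5 + b} - 242 = -242 - \frac{123}{5 + b}$)
$\frac{1}{O{\left(-291 \right)} + v} = \frac{1}{\frac{-1333 - -70422}{5 - 291} - 76522} = \frac{1}{\frac{-1333 + 70422}{-286} - 76522} = \frac{1}{\left(- \frac{1}{286}\right) 69089 - 76522} = \frac{1}{- \frac{69089}{286} - 76522} = \frac{1}{- \frac{21954381}{286}} = - \frac{286}{21954381}$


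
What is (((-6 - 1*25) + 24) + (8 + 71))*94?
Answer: 6768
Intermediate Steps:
(((-6 - 1*25) + 24) + (8 + 71))*94 = (((-6 - 25) + 24) + 79)*94 = ((-31 + 24) + 79)*94 = (-7 + 79)*94 = 72*94 = 6768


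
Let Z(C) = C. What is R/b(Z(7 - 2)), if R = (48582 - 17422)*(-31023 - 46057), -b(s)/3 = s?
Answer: 480362560/3 ≈ 1.6012e+8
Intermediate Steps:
b(s) = -3*s
R = -2401812800 (R = 31160*(-77080) = -2401812800)
R/b(Z(7 - 2)) = -2401812800*(-1/(3*(7 - 2))) = -2401812800/((-3*5)) = -2401812800/(-15) = -2401812800*(-1/15) = 480362560/3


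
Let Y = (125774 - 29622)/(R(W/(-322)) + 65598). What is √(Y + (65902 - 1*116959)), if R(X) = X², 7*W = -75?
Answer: I*√5670739317112482299678936817/333271694193 ≈ 225.95*I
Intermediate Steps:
W = -75/7 (W = (⅐)*(-75) = -75/7 ≈ -10.714)
Y = 488501774432/333271694193 (Y = (125774 - 29622)/((-75/7/(-322))² + 65598) = 96152/((-75/7*(-1/322))² + 65598) = 96152/((75/2254)² + 65598) = 96152/(5625/5080516 + 65598) = 96152/(333271694193/5080516) = 96152*(5080516/333271694193) = 488501774432/333271694193 ≈ 1.4658)
√(Y + (65902 - 1*116959)) = √(488501774432/333271694193 + (65902 - 1*116959)) = √(488501774432/333271694193 + (65902 - 116959)) = √(488501774432/333271694193 - 51057) = √(-17015364388637569/333271694193) = I*√5670739317112482299678936817/333271694193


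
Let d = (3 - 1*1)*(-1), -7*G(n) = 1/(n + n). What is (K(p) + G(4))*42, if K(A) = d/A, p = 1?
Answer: -339/4 ≈ -84.750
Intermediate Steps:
G(n) = -1/(14*n) (G(n) = -1/(7*(n + n)) = -1/(2*n)/7 = -1/(14*n))
d = -2 (d = (3 - 1)*(-1) = 2*(-1) = -2)
K(A) = -2/A
(K(p) + G(4))*42 = (-2/1 - 1/14/4)*42 = (-2*1 - 1/14*1/4)*42 = (-2 - 1/56)*42 = -113/56*42 = -339/4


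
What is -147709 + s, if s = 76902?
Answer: -70807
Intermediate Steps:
-147709 + s = -147709 + 76902 = -70807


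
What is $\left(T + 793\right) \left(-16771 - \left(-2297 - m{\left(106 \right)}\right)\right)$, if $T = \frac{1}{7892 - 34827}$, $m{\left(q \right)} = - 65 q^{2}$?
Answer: $- \frac{15908820371556}{26935} \approx -5.9064 \cdot 10^{8}$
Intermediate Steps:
$T = - \frac{1}{26935}$ ($T = \frac{1}{-26935} = - \frac{1}{26935} \approx -3.7126 \cdot 10^{-5}$)
$\left(T + 793\right) \left(-16771 - \left(-2297 - m{\left(106 \right)}\right)\right) = \left(- \frac{1}{26935} + 793\right) \left(-16771 + \left(\left(12530 - 65 \cdot 106^{2}\right) - 10233\right)\right) = \frac{21359454 \left(-16771 + \left(\left(12530 - 730340\right) - 10233\right)\right)}{26935} = \frac{21359454 \left(-16771 - 728043\right)}{26935} = \frac{21359454}{26935} \left(-744814\right) = - \frac{15908820371556}{26935}$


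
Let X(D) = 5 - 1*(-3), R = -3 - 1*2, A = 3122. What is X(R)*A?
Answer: 24976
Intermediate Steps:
R = -5 (R = -3 - 2 = -5)
X(D) = 8 (X(D) = 5 + 3 = 8)
X(R)*A = 8*3122 = 24976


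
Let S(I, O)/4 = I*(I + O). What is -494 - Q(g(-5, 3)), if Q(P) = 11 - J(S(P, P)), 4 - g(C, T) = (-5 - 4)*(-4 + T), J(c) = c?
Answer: -305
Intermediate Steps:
S(I, O) = 4*I*(I + O) (S(I, O) = 4*(I*(I + O)) = 4*I*(I + O))
g(C, T) = -32 + 9*T (g(C, T) = 4 - (-5 - 4)*(-4 + T) = 4 - (-9)*(-4 + T) = 4 - (36 - 9*T) = 4 + (-36 + 9*T) = -32 + 9*T)
Q(P) = 11 - 8*P² (Q(P) = 11 - 4*P*(P + P) = 11 - 4*P*2*P = 11 - 8*P²)
-494 - Q(g(-5, 3)) = -494 - (11 - 8*(-32 + 9*3)²) = -494 - (11 - 8*(-32 + 27)²) = -494 - (11 - 8*(-5)²) = -494 - (11 - 8*25) = -494 - (11 - 200) = -494 - 1*(-189) = -494 + 189 = -305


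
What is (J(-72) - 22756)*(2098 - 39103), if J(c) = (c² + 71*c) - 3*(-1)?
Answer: 839310405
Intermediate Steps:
J(c) = 3 + c² + 71*c (J(c) = (c² + 71*c) + 3 = 3 + c² + 71*c)
(J(-72) - 22756)*(2098 - 39103) = ((3 + (-72)² + 71*(-72)) - 22756)*(2098 - 39103) = ((3 + 5184 - 5112) - 22756)*(-37005) = (75 - 22756)*(-37005) = -22681*(-37005) = 839310405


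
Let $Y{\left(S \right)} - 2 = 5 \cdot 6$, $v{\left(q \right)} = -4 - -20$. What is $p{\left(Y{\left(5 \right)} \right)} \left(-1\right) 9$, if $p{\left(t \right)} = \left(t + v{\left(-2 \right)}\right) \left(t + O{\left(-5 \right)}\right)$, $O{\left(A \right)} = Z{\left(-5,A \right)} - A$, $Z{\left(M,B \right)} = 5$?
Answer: $-18144$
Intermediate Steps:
$v{\left(q \right)} = 16$ ($v{\left(q \right)} = -4 + 20 = 16$)
$O{\left(A \right)} = 5 - A$
$Y{\left(S \right)} = 32$ ($Y{\left(S \right)} = 2 + 5 \cdot 6 = 2 + 30 = 32$)
$p{\left(t \right)} = \left(10 + t\right) \left(16 + t\right)$ ($p{\left(t \right)} = \left(t + 16\right) \left(t + \left(5 - -5\right)\right) = \left(16 + t\right) \left(t + \left(5 + 5\right)\right) = \left(16 + t\right) \left(t + 10\right) = \left(16 + t\right) \left(10 + t\right) = \left(10 + t\right) \left(16 + t\right)$)
$p{\left(Y{\left(5 \right)} \right)} \left(-1\right) 9 = \left(160 + 32^{2} + 26 \cdot 32\right) \left(-1\right) 9 = \left(160 + 1024 + 832\right) \left(-1\right) 9 = 2016 \left(-1\right) 9 = \left(-2016\right) 9 = -18144$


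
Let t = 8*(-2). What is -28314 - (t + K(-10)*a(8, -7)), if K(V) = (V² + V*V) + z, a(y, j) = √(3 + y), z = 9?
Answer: -28298 - 209*√11 ≈ -28991.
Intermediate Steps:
t = -16
K(V) = 9 + 2*V² (K(V) = (V² + V*V) + 9 = (V² + V²) + 9 = 2*V² + 9 = 9 + 2*V²)
-28314 - (t + K(-10)*a(8, -7)) = -28314 - (-16 + (9 + 2*(-10)²)*√(3 + 8)) = -28314 - (-16 + (9 + 2*100)*√11) = -28314 - (-16 + (9 + 200)*√11) = -28314 - (-16 + 209*√11) = -28314 + (16 - 209*√11) = -28298 - 209*√11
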